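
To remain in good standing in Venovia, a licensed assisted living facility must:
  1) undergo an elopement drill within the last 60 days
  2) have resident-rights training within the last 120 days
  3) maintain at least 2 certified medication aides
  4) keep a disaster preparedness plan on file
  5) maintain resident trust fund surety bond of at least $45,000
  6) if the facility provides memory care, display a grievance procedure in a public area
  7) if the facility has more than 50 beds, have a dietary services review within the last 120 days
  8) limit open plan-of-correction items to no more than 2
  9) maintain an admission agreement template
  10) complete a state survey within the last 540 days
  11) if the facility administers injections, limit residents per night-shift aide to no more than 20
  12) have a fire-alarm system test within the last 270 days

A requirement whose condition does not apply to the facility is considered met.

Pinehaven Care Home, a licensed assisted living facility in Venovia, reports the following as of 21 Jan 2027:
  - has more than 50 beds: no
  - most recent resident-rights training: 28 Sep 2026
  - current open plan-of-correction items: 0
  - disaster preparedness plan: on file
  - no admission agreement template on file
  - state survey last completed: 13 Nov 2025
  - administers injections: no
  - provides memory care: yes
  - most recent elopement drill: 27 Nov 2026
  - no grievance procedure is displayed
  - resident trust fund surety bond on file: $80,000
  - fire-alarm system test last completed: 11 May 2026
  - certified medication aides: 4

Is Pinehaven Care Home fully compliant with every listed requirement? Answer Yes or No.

1. elopement drill 55 days ago vs limit 60 → met
2. resident-rights training 115 days ago vs limit 120 → met
3. certified medication aides 4 ≥ 2 → met
4. disaster preparedness plan present → met
5. resident trust fund surety bond $80,000 ≥ $45,000 → met
6. condition 'provides memory care' holds; grievance procedure absent → not met
7. condition 'has more than 50 beds' does not hold → requirement n/a → met
8. open plan-of-correction items 0 ≤ 2 → met
9. admission agreement template absent → not met
10. state survey 434 days ago vs limit 540 → met
11. condition 'administers injections' does not hold → requirement n/a → met
12. fire-alarm system test 255 days ago vs limit 270 → met
Not met: 6, 9

No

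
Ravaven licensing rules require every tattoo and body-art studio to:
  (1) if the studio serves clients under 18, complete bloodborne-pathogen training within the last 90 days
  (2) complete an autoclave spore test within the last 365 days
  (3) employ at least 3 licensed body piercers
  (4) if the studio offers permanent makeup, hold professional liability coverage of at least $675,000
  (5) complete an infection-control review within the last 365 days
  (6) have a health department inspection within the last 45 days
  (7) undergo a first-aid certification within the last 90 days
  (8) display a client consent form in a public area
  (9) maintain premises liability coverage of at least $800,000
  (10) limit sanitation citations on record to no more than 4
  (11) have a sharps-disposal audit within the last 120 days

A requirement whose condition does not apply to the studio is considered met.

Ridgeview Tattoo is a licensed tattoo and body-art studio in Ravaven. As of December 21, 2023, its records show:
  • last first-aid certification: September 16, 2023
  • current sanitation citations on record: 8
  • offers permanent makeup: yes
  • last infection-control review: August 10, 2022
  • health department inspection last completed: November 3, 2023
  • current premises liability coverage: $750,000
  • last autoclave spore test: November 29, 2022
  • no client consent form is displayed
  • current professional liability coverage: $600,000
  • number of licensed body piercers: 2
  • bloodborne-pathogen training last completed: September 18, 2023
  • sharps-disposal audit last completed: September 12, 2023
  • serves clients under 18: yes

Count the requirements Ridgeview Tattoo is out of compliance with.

10

1. condition 'serves clients under 18' holds; bloodborne-pathogen training 94 days ago vs limit 90 → not met
2. autoclave spore test 387 days ago vs limit 365 → not met
3. licensed body piercers 2 < 3 → not met
4. condition 'offers permanent makeup' holds; professional liability coverage $600,000 < $675,000 → not met
5. infection-control review 498 days ago vs limit 365 → not met
6. health department inspection 48 days ago vs limit 45 → not met
7. first-aid certification 96 days ago vs limit 90 → not met
8. client consent form absent → not met
9. premises liability coverage $750,000 < $800,000 → not met
10. sanitation citations on record 8 > 4 → not met
11. sharps-disposal audit 100 days ago vs limit 120 → met
Not met: 10 of 11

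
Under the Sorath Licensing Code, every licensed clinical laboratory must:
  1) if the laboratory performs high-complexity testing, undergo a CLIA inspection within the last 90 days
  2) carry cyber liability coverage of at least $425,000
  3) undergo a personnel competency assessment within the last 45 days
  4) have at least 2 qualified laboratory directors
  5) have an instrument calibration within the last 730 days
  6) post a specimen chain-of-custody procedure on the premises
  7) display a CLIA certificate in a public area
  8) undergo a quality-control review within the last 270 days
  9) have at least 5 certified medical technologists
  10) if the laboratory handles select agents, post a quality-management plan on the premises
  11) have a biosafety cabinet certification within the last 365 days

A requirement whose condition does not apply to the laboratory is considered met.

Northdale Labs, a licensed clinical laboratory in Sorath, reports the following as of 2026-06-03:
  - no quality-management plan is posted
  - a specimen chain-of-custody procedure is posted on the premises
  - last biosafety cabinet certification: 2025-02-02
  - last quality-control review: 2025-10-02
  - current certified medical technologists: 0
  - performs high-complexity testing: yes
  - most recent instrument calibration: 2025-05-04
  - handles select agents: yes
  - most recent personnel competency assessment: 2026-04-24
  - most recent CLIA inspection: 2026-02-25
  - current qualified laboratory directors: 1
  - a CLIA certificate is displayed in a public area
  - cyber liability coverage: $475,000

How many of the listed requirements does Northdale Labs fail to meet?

5

1. condition 'performs high-complexity testing' holds; CLIA inspection 98 days ago vs limit 90 → not met
2. cyber liability coverage $475,000 ≥ $425,000 → met
3. personnel competency assessment 40 days ago vs limit 45 → met
4. qualified laboratory directors 1 < 2 → not met
5. instrument calibration 395 days ago vs limit 730 → met
6. specimen chain-of-custody procedure present → met
7. CLIA certificate present → met
8. quality-control review 244 days ago vs limit 270 → met
9. certified medical technologists 0 < 5 → not met
10. condition 'handles select agents' holds; quality-management plan absent → not met
11. biosafety cabinet certification 486 days ago vs limit 365 → not met
Not met: 5 of 11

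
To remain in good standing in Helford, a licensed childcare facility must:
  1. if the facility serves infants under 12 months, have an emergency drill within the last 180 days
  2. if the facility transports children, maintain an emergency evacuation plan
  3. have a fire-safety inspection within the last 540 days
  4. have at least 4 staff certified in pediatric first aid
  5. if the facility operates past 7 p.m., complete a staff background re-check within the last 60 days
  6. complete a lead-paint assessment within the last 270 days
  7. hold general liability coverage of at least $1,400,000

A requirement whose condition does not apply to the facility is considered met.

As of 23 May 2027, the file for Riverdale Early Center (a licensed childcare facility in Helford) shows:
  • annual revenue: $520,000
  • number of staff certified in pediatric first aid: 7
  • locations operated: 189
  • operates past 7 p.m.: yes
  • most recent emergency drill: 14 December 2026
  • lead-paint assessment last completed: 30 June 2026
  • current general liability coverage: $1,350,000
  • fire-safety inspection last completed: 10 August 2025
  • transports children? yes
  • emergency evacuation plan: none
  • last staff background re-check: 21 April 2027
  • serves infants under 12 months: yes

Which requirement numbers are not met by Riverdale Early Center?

2, 3, 6, 7

1. condition 'serves infants under 12 months' holds; emergency drill 160 days ago vs limit 180 → met
2. condition 'transports children' holds; emergency evacuation plan absent → not met
3. fire-safety inspection 651 days ago vs limit 540 → not met
4. staff certified in pediatric first aid 7 ≥ 4 → met
5. condition 'operates past 7 p.m.' holds; staff background re-check 32 days ago vs limit 60 → met
6. lead-paint assessment 327 days ago vs limit 270 → not met
7. general liability coverage $1,350,000 < $1,400,000 → not met
Not met: 2, 3, 6, 7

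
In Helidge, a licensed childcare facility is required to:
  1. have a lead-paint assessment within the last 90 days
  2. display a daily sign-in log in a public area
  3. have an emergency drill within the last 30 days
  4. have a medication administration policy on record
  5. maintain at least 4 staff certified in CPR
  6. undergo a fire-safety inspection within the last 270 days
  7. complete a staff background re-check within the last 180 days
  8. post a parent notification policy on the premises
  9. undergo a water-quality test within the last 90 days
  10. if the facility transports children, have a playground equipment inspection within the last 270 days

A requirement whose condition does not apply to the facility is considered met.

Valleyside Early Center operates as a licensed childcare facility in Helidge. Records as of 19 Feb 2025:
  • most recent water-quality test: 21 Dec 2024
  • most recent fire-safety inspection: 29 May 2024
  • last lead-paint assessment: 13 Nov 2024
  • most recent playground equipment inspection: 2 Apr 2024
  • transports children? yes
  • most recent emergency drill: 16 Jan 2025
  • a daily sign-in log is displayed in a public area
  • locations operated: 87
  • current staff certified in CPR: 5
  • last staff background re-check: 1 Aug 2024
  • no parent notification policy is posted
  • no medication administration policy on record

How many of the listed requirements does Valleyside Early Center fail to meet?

1. lead-paint assessment 98 days ago vs limit 90 → not met
2. daily sign-in log present → met
3. emergency drill 34 days ago vs limit 30 → not met
4. medication administration policy absent → not met
5. staff certified in CPR 5 ≥ 4 → met
6. fire-safety inspection 266 days ago vs limit 270 → met
7. staff background re-check 202 days ago vs limit 180 → not met
8. parent notification policy absent → not met
9. water-quality test 60 days ago vs limit 90 → met
10. condition 'transports children' holds; playground equipment inspection 323 days ago vs limit 270 → not met
Not met: 6 of 10

6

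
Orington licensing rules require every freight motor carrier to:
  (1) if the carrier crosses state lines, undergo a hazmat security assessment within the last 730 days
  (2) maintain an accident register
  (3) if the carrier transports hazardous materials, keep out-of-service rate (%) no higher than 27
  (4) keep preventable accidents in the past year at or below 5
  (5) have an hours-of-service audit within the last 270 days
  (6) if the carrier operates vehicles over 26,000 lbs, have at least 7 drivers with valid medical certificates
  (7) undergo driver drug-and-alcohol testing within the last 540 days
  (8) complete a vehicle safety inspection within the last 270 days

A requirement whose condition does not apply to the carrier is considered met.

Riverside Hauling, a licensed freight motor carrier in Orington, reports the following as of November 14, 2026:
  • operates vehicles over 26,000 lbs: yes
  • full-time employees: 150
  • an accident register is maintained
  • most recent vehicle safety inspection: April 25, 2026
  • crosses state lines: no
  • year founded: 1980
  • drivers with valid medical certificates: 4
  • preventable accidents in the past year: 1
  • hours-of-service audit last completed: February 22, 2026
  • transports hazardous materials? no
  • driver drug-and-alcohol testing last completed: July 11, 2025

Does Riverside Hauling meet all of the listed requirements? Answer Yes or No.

No

1. condition 'crosses state lines' does not hold → requirement n/a → met
2. accident register present → met
3. condition 'transports hazardous materials' does not hold → requirement n/a → met
4. preventable accidents in the past year 1 ≤ 5 → met
5. hours-of-service audit 265 days ago vs limit 270 → met
6. condition 'operates vehicles over 26,000 lbs' holds; drivers with valid medical certificates 4 < 7 → not met
7. driver drug-and-alcohol testing 491 days ago vs limit 540 → met
8. vehicle safety inspection 203 days ago vs limit 270 → met
Not met: 6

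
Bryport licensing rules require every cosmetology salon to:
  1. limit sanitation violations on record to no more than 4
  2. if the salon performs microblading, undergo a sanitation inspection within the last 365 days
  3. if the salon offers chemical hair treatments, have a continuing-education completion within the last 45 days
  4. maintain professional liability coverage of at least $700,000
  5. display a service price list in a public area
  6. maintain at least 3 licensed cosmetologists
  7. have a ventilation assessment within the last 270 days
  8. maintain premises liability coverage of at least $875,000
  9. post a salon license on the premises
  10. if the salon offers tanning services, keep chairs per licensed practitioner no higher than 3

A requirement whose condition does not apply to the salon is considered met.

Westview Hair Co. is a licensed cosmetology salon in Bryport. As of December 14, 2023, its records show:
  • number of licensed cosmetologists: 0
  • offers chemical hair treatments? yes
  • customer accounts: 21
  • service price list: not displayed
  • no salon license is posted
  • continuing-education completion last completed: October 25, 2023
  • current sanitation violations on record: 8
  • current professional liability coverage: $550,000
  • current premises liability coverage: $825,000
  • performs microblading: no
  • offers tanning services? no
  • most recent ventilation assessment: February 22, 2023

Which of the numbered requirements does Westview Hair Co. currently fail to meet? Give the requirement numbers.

1, 3, 4, 5, 6, 7, 8, 9

1. sanitation violations on record 8 > 4 → not met
2. condition 'performs microblading' does not hold → requirement n/a → met
3. condition 'offers chemical hair treatments' holds; continuing-education completion 50 days ago vs limit 45 → not met
4. professional liability coverage $550,000 < $700,000 → not met
5. service price list absent → not met
6. licensed cosmetologists 0 < 3 → not met
7. ventilation assessment 295 days ago vs limit 270 → not met
8. premises liability coverage $825,000 < $875,000 → not met
9. salon license absent → not met
10. condition 'offers tanning services' does not hold → requirement n/a → met
Not met: 1, 3, 4, 5, 6, 7, 8, 9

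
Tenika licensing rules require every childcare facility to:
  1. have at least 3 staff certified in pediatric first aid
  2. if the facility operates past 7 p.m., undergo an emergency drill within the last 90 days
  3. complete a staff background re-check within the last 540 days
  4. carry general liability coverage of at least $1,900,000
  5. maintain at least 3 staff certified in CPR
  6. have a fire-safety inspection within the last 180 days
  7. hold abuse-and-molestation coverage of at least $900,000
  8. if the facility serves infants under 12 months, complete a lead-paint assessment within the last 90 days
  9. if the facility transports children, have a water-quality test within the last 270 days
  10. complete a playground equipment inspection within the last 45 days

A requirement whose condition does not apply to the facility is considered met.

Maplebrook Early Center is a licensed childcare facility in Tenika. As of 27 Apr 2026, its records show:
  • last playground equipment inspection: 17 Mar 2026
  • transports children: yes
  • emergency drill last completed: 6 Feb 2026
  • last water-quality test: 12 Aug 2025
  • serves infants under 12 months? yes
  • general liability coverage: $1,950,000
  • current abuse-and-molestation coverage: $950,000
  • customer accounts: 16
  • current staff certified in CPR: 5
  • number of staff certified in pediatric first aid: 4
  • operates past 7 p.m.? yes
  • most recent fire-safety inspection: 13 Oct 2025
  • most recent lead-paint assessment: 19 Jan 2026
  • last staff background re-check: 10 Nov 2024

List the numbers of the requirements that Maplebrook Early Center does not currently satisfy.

6, 8

1. staff certified in pediatric first aid 4 ≥ 3 → met
2. condition 'operates past 7 p.m.' holds; emergency drill 80 days ago vs limit 90 → met
3. staff background re-check 533 days ago vs limit 540 → met
4. general liability coverage $1,950,000 ≥ $1,900,000 → met
5. staff certified in CPR 5 ≥ 3 → met
6. fire-safety inspection 196 days ago vs limit 180 → not met
7. abuse-and-molestation coverage $950,000 ≥ $900,000 → met
8. condition 'serves infants under 12 months' holds; lead-paint assessment 98 days ago vs limit 90 → not met
9. condition 'transports children' holds; water-quality test 258 days ago vs limit 270 → met
10. playground equipment inspection 41 days ago vs limit 45 → met
Not met: 6, 8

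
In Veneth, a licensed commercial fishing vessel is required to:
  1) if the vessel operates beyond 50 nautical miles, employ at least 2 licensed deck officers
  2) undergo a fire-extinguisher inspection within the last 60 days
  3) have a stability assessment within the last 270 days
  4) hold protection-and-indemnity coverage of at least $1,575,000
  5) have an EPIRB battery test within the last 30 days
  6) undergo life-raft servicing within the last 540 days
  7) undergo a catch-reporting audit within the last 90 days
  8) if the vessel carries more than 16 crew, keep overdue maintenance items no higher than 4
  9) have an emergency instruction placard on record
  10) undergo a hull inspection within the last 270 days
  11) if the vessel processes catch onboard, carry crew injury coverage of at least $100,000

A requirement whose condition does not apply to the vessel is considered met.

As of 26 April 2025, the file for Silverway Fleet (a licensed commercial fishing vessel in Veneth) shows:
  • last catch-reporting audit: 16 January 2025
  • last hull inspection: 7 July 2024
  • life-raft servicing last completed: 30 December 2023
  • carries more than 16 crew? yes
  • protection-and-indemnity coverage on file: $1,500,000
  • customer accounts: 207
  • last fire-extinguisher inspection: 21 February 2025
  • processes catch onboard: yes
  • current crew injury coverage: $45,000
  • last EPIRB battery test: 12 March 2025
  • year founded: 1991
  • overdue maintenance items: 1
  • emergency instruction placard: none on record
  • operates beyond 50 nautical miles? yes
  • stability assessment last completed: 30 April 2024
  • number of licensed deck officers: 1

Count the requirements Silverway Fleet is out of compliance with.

1. condition 'operates beyond 50 nautical miles' holds; licensed deck officers 1 < 2 → not met
2. fire-extinguisher inspection 64 days ago vs limit 60 → not met
3. stability assessment 361 days ago vs limit 270 → not met
4. protection-and-indemnity coverage $1,500,000 < $1,575,000 → not met
5. EPIRB battery test 45 days ago vs limit 30 → not met
6. life-raft servicing 483 days ago vs limit 540 → met
7. catch-reporting audit 100 days ago vs limit 90 → not met
8. condition 'carries more than 16 crew' holds; overdue maintenance items 1 ≤ 4 → met
9. emergency instruction placard absent → not met
10. hull inspection 293 days ago vs limit 270 → not met
11. condition 'processes catch onboard' holds; crew injury coverage $45,000 < $100,000 → not met
Not met: 9 of 11

9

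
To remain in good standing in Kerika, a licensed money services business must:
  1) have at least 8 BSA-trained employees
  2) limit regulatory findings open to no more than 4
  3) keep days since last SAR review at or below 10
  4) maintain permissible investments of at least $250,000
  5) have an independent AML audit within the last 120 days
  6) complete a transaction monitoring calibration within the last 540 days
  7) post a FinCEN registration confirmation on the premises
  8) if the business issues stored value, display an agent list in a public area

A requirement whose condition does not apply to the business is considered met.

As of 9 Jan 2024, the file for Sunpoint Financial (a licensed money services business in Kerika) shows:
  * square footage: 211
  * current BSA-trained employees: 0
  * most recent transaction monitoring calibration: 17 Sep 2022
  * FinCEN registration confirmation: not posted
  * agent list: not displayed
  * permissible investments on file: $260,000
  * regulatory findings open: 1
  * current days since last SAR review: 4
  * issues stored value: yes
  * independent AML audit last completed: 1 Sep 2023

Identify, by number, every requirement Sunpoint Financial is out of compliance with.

1, 5, 7, 8

1. BSA-trained employees 0 < 8 → not met
2. regulatory findings open 1 ≤ 4 → met
3. days since last SAR review 4 ≤ 10 → met
4. permissible investments $260,000 ≥ $250,000 → met
5. independent AML audit 130 days ago vs limit 120 → not met
6. transaction monitoring calibration 479 days ago vs limit 540 → met
7. FinCEN registration confirmation absent → not met
8. condition 'issues stored value' holds; agent list absent → not met
Not met: 1, 5, 7, 8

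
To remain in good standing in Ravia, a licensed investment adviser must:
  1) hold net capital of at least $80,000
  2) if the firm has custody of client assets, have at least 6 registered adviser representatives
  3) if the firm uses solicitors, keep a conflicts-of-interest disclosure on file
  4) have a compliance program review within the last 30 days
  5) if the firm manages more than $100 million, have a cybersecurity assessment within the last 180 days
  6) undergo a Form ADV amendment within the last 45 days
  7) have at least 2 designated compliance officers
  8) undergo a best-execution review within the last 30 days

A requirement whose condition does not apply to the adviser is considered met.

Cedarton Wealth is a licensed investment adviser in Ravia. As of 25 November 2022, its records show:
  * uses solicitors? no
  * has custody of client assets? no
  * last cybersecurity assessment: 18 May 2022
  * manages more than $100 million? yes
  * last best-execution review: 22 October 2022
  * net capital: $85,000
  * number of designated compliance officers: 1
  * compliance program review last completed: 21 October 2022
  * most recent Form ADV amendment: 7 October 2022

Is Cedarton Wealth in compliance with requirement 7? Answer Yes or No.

No

7. designated compliance officers 1 < 2 → not met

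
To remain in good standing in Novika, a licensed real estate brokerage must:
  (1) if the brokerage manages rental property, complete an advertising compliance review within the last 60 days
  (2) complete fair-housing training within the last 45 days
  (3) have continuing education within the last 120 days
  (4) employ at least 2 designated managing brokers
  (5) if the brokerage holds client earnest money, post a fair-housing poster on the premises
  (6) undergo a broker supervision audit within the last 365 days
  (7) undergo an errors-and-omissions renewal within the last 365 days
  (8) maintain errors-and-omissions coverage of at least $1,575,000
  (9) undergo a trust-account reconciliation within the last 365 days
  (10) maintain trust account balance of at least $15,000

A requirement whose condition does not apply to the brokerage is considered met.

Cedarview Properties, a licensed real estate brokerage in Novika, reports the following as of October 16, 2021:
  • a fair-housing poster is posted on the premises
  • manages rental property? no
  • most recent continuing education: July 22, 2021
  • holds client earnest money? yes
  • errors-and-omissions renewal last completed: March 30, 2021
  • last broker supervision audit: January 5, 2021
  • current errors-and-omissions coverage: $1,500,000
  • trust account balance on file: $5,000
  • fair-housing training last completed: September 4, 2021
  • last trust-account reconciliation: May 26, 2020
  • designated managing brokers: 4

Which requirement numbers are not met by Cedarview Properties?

1. condition 'manages rental property' does not hold → requirement n/a → met
2. fair-housing training 42 days ago vs limit 45 → met
3. continuing education 86 days ago vs limit 120 → met
4. designated managing brokers 4 ≥ 2 → met
5. condition 'holds client earnest money' holds; fair-housing poster present → met
6. broker supervision audit 284 days ago vs limit 365 → met
7. errors-and-omissions renewal 200 days ago vs limit 365 → met
8. errors-and-omissions coverage $1,500,000 < $1,575,000 → not met
9. trust-account reconciliation 508 days ago vs limit 365 → not met
10. trust account balance $5,000 < $15,000 → not met
Not met: 8, 9, 10

8, 9, 10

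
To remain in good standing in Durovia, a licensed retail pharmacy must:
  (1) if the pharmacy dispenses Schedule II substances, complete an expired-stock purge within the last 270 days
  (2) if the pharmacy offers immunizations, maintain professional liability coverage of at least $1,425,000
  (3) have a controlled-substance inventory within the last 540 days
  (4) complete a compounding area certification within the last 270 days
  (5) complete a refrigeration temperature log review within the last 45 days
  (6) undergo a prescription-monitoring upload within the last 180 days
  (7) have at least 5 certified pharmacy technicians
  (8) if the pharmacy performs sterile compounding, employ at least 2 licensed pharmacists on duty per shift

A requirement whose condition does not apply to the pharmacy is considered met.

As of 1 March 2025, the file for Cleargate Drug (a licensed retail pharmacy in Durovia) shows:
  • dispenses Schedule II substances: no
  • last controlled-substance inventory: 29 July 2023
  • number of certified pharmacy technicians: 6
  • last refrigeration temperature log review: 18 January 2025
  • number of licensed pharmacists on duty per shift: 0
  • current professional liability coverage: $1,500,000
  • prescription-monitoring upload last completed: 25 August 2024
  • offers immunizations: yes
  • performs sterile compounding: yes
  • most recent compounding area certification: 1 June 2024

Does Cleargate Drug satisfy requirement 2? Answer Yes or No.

Yes

2. condition 'offers immunizations' holds; professional liability coverage $1,500,000 ≥ $1,425,000 → met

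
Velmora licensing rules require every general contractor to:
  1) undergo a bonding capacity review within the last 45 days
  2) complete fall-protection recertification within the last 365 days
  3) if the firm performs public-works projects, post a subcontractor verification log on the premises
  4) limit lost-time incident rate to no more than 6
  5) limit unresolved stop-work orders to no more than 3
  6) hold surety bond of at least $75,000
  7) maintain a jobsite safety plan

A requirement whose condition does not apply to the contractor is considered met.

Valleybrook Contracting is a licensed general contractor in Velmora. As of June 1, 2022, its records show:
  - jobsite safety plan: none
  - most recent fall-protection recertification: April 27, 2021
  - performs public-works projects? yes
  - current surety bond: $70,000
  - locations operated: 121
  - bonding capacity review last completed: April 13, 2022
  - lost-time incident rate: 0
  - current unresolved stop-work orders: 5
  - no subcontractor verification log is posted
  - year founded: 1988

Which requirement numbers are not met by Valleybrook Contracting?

1. bonding capacity review 49 days ago vs limit 45 → not met
2. fall-protection recertification 400 days ago vs limit 365 → not met
3. condition 'performs public-works projects' holds; subcontractor verification log absent → not met
4. lost-time incident rate 0 ≤ 6 → met
5. unresolved stop-work orders 5 > 3 → not met
6. surety bond $70,000 < $75,000 → not met
7. jobsite safety plan absent → not met
Not met: 1, 2, 3, 5, 6, 7

1, 2, 3, 5, 6, 7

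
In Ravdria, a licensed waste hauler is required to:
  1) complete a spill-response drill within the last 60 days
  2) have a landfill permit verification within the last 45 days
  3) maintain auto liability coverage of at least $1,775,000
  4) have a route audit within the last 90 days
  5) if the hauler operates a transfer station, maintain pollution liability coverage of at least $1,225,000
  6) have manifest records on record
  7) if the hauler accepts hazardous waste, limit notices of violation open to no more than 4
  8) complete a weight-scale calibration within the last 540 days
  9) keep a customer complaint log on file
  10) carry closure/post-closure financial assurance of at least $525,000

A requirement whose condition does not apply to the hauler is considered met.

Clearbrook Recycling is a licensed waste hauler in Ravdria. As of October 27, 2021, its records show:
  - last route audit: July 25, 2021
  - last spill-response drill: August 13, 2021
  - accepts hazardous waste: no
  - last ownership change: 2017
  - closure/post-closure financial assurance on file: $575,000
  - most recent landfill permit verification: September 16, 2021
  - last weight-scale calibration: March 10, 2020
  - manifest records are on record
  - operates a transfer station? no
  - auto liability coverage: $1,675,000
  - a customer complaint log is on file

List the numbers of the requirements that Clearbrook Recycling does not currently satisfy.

1, 3, 4, 8

1. spill-response drill 75 days ago vs limit 60 → not met
2. landfill permit verification 41 days ago vs limit 45 → met
3. auto liability coverage $1,675,000 < $1,775,000 → not met
4. route audit 94 days ago vs limit 90 → not met
5. condition 'operates a transfer station' does not hold → requirement n/a → met
6. manifest records present → met
7. condition 'accepts hazardous waste' does not hold → requirement n/a → met
8. weight-scale calibration 596 days ago vs limit 540 → not met
9. customer complaint log present → met
10. closure/post-closure financial assurance $575,000 ≥ $525,000 → met
Not met: 1, 3, 4, 8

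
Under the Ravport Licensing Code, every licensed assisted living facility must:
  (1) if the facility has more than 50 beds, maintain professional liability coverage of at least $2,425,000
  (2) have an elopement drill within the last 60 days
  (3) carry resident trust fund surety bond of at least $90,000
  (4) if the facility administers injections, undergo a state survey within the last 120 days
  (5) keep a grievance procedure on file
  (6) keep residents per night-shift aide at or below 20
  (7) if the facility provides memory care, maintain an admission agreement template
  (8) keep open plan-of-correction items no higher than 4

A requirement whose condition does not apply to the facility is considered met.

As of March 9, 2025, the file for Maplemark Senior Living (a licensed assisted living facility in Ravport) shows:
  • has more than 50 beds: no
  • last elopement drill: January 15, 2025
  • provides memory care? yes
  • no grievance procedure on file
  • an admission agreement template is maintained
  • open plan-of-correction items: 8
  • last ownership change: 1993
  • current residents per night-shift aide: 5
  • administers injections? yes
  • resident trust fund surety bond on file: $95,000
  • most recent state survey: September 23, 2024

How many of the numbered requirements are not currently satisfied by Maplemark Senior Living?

1. condition 'has more than 50 beds' does not hold → requirement n/a → met
2. elopement drill 53 days ago vs limit 60 → met
3. resident trust fund surety bond $95,000 ≥ $90,000 → met
4. condition 'administers injections' holds; state survey 167 days ago vs limit 120 → not met
5. grievance procedure absent → not met
6. residents per night-shift aide 5 ≤ 20 → met
7. condition 'provides memory care' holds; admission agreement template present → met
8. open plan-of-correction items 8 > 4 → not met
Not met: 3 of 8

3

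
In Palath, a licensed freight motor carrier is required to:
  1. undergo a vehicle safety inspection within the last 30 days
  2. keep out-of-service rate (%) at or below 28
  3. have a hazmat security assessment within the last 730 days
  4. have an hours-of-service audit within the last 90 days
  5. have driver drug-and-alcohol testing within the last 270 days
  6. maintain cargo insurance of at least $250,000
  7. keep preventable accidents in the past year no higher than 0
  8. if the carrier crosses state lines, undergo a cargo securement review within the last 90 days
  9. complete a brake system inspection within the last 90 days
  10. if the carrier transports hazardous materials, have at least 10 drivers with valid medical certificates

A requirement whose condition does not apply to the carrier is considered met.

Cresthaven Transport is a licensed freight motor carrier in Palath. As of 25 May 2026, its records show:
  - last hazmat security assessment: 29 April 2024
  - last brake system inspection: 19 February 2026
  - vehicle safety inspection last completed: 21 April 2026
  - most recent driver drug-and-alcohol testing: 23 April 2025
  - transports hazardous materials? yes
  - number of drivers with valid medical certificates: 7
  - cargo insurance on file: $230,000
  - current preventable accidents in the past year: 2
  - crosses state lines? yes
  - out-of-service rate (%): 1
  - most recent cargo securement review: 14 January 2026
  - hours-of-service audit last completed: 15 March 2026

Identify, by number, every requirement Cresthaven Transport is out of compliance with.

1, 3, 5, 6, 7, 8, 9, 10

1. vehicle safety inspection 34 days ago vs limit 30 → not met
2. out-of-service rate (%) 1 ≤ 28 → met
3. hazmat security assessment 756 days ago vs limit 730 → not met
4. hours-of-service audit 71 days ago vs limit 90 → met
5. driver drug-and-alcohol testing 397 days ago vs limit 270 → not met
6. cargo insurance $230,000 < $250,000 → not met
7. preventable accidents in the past year 2 > 0 → not met
8. condition 'crosses state lines' holds; cargo securement review 131 days ago vs limit 90 → not met
9. brake system inspection 95 days ago vs limit 90 → not met
10. condition 'transports hazardous materials' holds; drivers with valid medical certificates 7 < 10 → not met
Not met: 1, 3, 5, 6, 7, 8, 9, 10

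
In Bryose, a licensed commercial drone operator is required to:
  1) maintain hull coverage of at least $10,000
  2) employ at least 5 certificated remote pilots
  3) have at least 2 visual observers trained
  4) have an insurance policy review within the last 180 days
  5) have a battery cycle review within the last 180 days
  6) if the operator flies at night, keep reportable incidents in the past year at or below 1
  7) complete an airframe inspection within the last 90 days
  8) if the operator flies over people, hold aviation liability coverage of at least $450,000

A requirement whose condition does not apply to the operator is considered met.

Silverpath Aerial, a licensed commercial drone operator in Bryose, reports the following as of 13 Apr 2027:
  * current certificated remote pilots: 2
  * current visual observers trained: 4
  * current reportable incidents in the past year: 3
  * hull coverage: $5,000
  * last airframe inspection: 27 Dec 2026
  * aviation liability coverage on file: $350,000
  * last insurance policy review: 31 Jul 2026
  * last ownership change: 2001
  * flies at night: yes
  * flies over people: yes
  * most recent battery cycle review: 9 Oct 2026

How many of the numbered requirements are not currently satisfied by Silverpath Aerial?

1. hull coverage $5,000 < $10,000 → not met
2. certificated remote pilots 2 < 5 → not met
3. visual observers trained 4 ≥ 2 → met
4. insurance policy review 256 days ago vs limit 180 → not met
5. battery cycle review 186 days ago vs limit 180 → not met
6. condition 'flies at night' holds; reportable incidents in the past year 3 > 1 → not met
7. airframe inspection 107 days ago vs limit 90 → not met
8. condition 'flies over people' holds; aviation liability coverage $350,000 < $450,000 → not met
Not met: 7 of 8

7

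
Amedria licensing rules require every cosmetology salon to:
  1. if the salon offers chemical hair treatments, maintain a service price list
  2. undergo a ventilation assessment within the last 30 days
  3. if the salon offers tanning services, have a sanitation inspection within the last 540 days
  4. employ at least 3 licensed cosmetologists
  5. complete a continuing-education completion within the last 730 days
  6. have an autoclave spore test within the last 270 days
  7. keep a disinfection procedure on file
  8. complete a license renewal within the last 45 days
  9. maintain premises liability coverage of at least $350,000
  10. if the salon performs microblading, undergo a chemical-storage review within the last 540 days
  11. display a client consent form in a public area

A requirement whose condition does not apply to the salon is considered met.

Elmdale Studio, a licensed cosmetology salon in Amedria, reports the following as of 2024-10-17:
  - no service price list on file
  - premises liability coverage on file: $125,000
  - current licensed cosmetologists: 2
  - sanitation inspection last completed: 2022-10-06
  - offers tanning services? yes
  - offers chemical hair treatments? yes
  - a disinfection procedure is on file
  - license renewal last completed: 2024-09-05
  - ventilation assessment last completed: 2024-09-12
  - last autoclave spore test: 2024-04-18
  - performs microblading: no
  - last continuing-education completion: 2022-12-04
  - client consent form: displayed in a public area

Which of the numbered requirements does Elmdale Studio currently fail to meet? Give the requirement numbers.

1. condition 'offers chemical hair treatments' holds; service price list absent → not met
2. ventilation assessment 35 days ago vs limit 30 → not met
3. condition 'offers tanning services' holds; sanitation inspection 742 days ago vs limit 540 → not met
4. licensed cosmetologists 2 < 3 → not met
5. continuing-education completion 683 days ago vs limit 730 → met
6. autoclave spore test 182 days ago vs limit 270 → met
7. disinfection procedure present → met
8. license renewal 42 days ago vs limit 45 → met
9. premises liability coverage $125,000 < $350,000 → not met
10. condition 'performs microblading' does not hold → requirement n/a → met
11. client consent form present → met
Not met: 1, 2, 3, 4, 9

1, 2, 3, 4, 9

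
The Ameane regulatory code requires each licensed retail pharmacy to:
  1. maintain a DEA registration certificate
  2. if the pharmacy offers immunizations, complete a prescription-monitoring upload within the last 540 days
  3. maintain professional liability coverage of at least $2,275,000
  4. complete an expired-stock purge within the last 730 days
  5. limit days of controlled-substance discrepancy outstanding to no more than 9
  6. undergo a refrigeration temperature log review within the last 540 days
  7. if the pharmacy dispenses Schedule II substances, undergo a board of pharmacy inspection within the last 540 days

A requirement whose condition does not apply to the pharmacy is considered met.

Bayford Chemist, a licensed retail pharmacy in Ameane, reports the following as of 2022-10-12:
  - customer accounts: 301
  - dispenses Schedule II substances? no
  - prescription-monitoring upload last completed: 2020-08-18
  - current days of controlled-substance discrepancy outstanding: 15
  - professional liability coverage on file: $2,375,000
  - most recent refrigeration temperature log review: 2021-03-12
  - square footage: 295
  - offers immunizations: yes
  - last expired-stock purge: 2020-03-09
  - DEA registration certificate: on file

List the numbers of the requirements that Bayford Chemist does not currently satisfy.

2, 4, 5, 6

1. DEA registration certificate present → met
2. condition 'offers immunizations' holds; prescription-monitoring upload 785 days ago vs limit 540 → not met
3. professional liability coverage $2,375,000 ≥ $2,275,000 → met
4. expired-stock purge 947 days ago vs limit 730 → not met
5. days of controlled-substance discrepancy outstanding 15 > 9 → not met
6. refrigeration temperature log review 579 days ago vs limit 540 → not met
7. condition 'dispenses Schedule II substances' does not hold → requirement n/a → met
Not met: 2, 4, 5, 6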